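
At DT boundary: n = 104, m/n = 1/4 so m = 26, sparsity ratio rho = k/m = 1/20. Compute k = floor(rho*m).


m = 1/4*104 = 26.
rho = 1/20.
rho*m = 1/20*26 = 1.3.
k = floor(1.3) = 1.

1


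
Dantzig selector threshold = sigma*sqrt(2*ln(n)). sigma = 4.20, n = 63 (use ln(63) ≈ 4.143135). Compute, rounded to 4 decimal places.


ln(63) ≈ 4.143135.
2*ln(n) ≈ 8.28627.
sqrt(2*ln(n)) ≈ sqrt(8.28627) ≈ 2.878588.
threshold ≈ 4.20*2.878588 = 12.0900696 ≈ 12.0901.

12.0901


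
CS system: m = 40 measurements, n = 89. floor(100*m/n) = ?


100*m/n = 100*40/89 ≈ 44.9438.
floor = 44.

44


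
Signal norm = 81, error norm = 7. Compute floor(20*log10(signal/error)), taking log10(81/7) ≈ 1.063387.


||x||/||e|| = 81/7.
log10(81/7) ≈ 1.063387.
20*log10(||x||/||e||) ≈ 20*1.063387 = 21.26774.
floor(21.26774) = 21.

21


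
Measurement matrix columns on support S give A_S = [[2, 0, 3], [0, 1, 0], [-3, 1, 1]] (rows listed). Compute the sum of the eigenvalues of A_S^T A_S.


Sum of eigenvalues of A_S^T A_S = trace(A_S^T A_S) = sum of squared column norms of A_S.
A_S^T A_S diagonal: [13, 2, 10].
trace = 13 + 2 + 10 = 25.

25


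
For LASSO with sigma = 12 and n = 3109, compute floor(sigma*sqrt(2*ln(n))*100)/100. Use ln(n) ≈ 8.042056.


ln(3109) ≈ 8.042056.
2*ln(n) ≈ 16.084112.
sqrt(2*ln(n)) ≈ sqrt(16.084112) ≈ 4.0105.
lambda ≈ 12*4.0105 = 48.126.
floor(lambda*100)/100 = 48.12.

48.12


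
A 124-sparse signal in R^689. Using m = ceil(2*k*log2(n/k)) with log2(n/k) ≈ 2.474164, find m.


log2(n/k) = log2(689/124) ≈ 2.474164.
2*k*log2(n/k) ≈ 2*124*2.474164 = 613.592672.
m = ceil(613.592672) = 614.

614


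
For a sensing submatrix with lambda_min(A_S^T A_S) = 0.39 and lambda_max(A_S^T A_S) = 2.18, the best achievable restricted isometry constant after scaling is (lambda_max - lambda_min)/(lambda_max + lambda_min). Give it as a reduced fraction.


lambda_max - lambda_min = 2.18 - 0.39 = 1.79.
lambda_max + lambda_min = 2.18 + 0.39 = 2.57.
delta = 1.79/2.57 = 179/257.

179/257


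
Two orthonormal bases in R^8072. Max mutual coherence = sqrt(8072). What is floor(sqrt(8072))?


89^2 = 7921 <= 8072 < 8100 = 90^2, so 89 <= sqrt(8072) < 90.
floor(sqrt(8072)) = 89.

89


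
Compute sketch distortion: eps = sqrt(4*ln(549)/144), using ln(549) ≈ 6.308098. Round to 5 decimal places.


ln(549) ≈ 6.308098.
4*ln(N)/m ≈ 4*6.308098/144 ≈ 0.17522494.
eps = sqrt(0.17522494) ≈ 0.4185988 ≈ 0.41860.

0.41860


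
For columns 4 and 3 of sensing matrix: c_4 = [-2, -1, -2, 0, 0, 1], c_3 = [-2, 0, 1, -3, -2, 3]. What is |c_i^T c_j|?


Inner product: -2*-2 + -1*0 + -2*1 + 0*-3 + 0*-2 + 1*3
Products: [4, 0, -2, 0, 0, 3]
Sum = 5.
|dot| = 5.

5


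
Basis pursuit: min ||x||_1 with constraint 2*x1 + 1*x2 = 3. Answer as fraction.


Axis intercepts:
  x1 = 3/2, x2 = 0: L1 = 3/2
  x1 = 0, x2 = 3: L1 = 3
x* = (3/2, 0)
||x*||_1 = 3/2.

3/2


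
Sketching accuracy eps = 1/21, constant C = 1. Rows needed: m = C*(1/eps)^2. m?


1/eps = 21.
(1/eps)^2 = 441.
m = 1*441 = 441.

441


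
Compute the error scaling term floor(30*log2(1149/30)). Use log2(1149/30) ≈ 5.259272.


log2(n/k) = log2(1149/30) ≈ 5.259272.
k*log2(n/k) ≈ 30*5.259272 = 157.77816.
floor(157.77816) = 157.

157


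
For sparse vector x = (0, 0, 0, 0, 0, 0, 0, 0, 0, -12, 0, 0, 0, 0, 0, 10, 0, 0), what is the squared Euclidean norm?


Non-zero entries: [(9, -12), (15, 10)]
Squares: [144, 100]
||x||_2^2 = sum = 244.

244


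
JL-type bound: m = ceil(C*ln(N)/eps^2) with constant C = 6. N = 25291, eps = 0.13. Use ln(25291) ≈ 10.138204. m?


ln(25291) ≈ 10.138204.
eps^2 = 0.13^2 = 0.0169.
C*ln(N)/eps^2 ≈ 6*10.138204/0.0169 ≈ 3599.3624.
m = ceil(3599.3624) = 3600.

3600


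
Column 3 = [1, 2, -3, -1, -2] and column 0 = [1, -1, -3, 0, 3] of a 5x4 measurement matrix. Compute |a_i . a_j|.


Inner product: 1*1 + 2*-1 + -3*-3 + -1*0 + -2*3
Products: [1, -2, 9, 0, -6]
Sum = 2.
|dot| = 2.

2


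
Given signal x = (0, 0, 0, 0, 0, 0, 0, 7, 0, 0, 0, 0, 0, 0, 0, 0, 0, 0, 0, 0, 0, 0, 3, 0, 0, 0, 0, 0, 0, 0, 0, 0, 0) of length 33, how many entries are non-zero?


Non-zero positions: [7, 22].
Sparsity = 2.

2


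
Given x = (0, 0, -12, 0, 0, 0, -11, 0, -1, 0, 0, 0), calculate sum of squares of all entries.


Non-zero entries: [(2, -12), (6, -11), (8, -1)]
Squares: [144, 121, 1]
||x||_2^2 = sum = 266.

266


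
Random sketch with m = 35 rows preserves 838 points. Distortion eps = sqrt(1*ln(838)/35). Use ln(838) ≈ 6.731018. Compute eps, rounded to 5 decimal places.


ln(838) ≈ 6.731018.
1*ln(N)/m ≈ 1*6.731018/35 ≈ 0.1923148.
eps = sqrt(0.1923148) ≈ 0.4385371 ≈ 0.43854.

0.43854


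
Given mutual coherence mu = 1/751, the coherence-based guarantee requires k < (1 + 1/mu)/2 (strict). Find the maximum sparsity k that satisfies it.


1/mu = 751.
1 + 1/mu = 752.
(1 + 1/mu)/2 = 376 is an integer and the inequality is strict, so k_max = 376 - 1 = 375.

375


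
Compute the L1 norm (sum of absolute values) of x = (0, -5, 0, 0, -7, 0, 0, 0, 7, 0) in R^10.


Non-zero entries: [(1, -5), (4, -7), (8, 7)]
Absolute values: [5, 7, 7]
||x||_1 = sum = 19.

19


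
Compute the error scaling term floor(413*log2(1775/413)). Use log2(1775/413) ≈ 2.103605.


log2(n/k) = log2(1775/413) ≈ 2.103605.
k*log2(n/k) ≈ 413*2.103605 = 868.788865.
floor(868.788865) = 868.

868


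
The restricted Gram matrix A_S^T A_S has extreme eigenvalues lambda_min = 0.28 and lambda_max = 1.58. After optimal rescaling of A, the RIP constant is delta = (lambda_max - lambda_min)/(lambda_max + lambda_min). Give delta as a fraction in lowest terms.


lambda_max - lambda_min = 1.58 - 0.28 = 1.30.
lambda_max + lambda_min = 1.58 + 0.28 = 1.86.
delta = 1.30/1.86 = 130/186 = 65/93.

65/93


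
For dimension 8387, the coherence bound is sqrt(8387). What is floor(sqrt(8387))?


91^2 = 8281 <= 8387 < 8464 = 92^2, so 91 <= sqrt(8387) < 92.
floor(sqrt(8387)) = 91.

91


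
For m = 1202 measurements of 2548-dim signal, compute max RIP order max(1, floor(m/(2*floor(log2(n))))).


floor(log2(2548)) = 11.
2*11 = 22.
m/(2*floor(log2(n))) = 1202/22 ≈ 54.6364.
floor = 54.
k = max(1, 54) = 54.

54


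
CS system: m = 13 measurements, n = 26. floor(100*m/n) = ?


100*m/n = 100*13/26 ≈ 50.0.
floor = 50.

50


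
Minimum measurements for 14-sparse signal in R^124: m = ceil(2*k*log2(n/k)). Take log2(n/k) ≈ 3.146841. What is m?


log2(n/k) = log2(124/14) ≈ 3.146841.
2*k*log2(n/k) ≈ 2*14*3.146841 = 88.111548.
m = ceil(88.111548) = 89.

89


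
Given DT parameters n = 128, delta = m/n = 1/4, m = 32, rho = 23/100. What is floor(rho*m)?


m = 1/4*128 = 32.
rho = 23/100.
rho*m = 23/100*32 = 7.36.
k = floor(7.36) = 7.

7


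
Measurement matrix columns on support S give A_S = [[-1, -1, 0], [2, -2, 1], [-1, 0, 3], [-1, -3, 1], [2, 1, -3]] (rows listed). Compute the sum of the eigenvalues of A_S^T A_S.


Sum of eigenvalues of A_S^T A_S = trace(A_S^T A_S) = sum of squared column norms of A_S.
A_S^T A_S diagonal: [11, 15, 20].
trace = 11 + 15 + 20 = 46.

46


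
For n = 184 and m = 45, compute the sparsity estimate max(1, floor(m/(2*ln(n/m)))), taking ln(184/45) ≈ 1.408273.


n/m = 184/45.
ln(n/m) ≈ 1.408273.
2*ln(n/m) ≈ 2.816546.
m/(2*ln(n/m)) ≈ 45/2.816546 ≈ 15.977.
floor = 15.
k_max = max(1, 15) = 15.

15


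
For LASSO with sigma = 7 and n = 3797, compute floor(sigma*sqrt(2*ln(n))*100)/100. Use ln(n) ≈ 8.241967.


ln(3797) ≈ 8.241967.
2*ln(n) ≈ 16.483934.
sqrt(2*ln(n)) ≈ sqrt(16.483934) ≈ 4.060041.
lambda ≈ 7*4.060041 = 28.420287.
floor(lambda*100)/100 = 28.42.

28.42


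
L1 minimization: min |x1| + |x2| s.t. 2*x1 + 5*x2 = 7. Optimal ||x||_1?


Axis intercepts:
  x1 = 7/2, x2 = 0: L1 = 7/2
  x1 = 0, x2 = 7/5: L1 = 7/5
x* = (0, 7/5)
||x*||_1 = 7/5.

7/5


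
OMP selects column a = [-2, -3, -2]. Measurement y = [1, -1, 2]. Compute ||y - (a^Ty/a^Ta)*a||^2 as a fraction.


a^T a = 17.
a^T y = -3.
coeff = -3/17 = -3/17.
||r||^2 = 93/17.

93/17


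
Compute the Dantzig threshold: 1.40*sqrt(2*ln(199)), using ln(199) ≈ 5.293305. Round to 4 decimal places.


ln(199) ≈ 5.293305.
2*ln(n) ≈ 10.58661.
sqrt(2*ln(n)) ≈ sqrt(10.58661) ≈ 3.253707.
threshold ≈ 1.40*3.253707 = 4.5551898 ≈ 4.5552.

4.5552


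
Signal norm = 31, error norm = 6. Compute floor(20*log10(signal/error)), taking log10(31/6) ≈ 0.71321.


||x||/||e|| = 31/6.
log10(31/6) ≈ 0.71321.
20*log10(||x||/||e||) ≈ 20*0.71321 = 14.2642.
floor(14.2642) = 14.

14


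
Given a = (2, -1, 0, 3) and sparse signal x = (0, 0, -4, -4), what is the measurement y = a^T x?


Non-zero terms: ['0*-4', '3*-4']
Products: [0, -12]
y = sum = -12.

-12


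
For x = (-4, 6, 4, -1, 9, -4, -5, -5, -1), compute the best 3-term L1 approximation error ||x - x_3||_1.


Sorted |x_i| descending: [9, 6, 5, 5, 4, 4, 4, 1, 1]
Keep top 3: [9, 6, 5]
Tail entries: [5, 4, 4, 4, 1, 1]
L1 error = sum of tail = 19.

19


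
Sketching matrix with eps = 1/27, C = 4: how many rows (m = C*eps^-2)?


1/eps = 27.
(1/eps)^2 = 729.
m = 4*729 = 2916.

2916


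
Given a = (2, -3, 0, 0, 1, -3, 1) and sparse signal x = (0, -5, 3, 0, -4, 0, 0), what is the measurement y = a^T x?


Non-zero terms: ['-3*-5', '0*3', '1*-4']
Products: [15, 0, -4]
y = sum = 11.

11


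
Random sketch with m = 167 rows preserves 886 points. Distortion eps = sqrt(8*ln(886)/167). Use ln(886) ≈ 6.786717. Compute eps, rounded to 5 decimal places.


ln(886) ≈ 6.786717.
8*ln(N)/m ≈ 8*6.786717/167 ≈ 0.32511219.
eps = sqrt(0.32511219) ≈ 0.5701861 ≈ 0.57019.

0.57019


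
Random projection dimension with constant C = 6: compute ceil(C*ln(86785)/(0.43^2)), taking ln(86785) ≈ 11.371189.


ln(86785) ≈ 11.371189.
eps^2 = 0.43^2 = 0.1849.
C*ln(N)/eps^2 ≈ 6*11.371189/0.1849 ≈ 368.9948.
m = ceil(368.9948) = 369.

369


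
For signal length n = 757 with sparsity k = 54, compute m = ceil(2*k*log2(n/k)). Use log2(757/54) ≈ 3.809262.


log2(n/k) = log2(757/54) ≈ 3.809262.
2*k*log2(n/k) ≈ 2*54*3.809262 = 411.400296.
m = ceil(411.400296) = 412.

412


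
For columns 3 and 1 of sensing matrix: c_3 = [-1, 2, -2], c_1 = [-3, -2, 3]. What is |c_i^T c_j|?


Inner product: -1*-3 + 2*-2 + -2*3
Products: [3, -4, -6]
Sum = -7.
|dot| = 7.

7


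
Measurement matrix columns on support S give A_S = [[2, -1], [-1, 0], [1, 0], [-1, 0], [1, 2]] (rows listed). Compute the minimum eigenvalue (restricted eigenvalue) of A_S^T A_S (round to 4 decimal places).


A_S^T A_S = [[8, 0], [0, 5]].
trace = 13.
det = 40.
disc = trace^2 - 4*det = 169 - 4*40 = 9.
sqrt(9) = 3.
lam_min = (13 - 3)/2 = 5 = 5.0000.

5.0000


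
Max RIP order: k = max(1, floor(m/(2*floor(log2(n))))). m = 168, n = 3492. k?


floor(log2(3492)) = 11.
2*11 = 22.
m/(2*floor(log2(n))) = 168/22 ≈ 7.6364.
floor = 7.
k = max(1, 7) = 7.

7


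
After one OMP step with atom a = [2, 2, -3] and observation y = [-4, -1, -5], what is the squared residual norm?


a^T a = 17.
a^T y = 5.
coeff = 5/17 = 5/17.
||r||^2 = 689/17.

689/17


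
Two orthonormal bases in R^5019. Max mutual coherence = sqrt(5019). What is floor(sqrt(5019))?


70^2 = 4900 <= 5019 < 5041 = 71^2, so 70 <= sqrt(5019) < 71.
floor(sqrt(5019)) = 70.

70


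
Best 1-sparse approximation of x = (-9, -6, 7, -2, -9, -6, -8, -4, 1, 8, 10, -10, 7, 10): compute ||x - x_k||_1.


Sorted |x_i| descending: [10, 10, 10, 9, 9, 8, 8, 7, 7, 6, 6, 4, 2, 1]
Keep top 1: [10]
Tail entries: [10, 10, 9, 9, 8, 8, 7, 7, 6, 6, 4, 2, 1]
L1 error = sum of tail = 87.

87


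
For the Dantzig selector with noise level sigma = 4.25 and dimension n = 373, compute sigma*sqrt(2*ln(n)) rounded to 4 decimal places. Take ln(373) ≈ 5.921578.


ln(373) ≈ 5.921578.
2*ln(n) ≈ 11.843156.
sqrt(2*ln(n)) ≈ sqrt(11.843156) ≈ 3.441389.
threshold ≈ 4.25*3.441389 = 14.62590325 ≈ 14.6259.

14.6259


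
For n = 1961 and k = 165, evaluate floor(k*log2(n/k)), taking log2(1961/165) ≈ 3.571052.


log2(n/k) = log2(1961/165) ≈ 3.571052.
k*log2(n/k) ≈ 165*3.571052 = 589.22358.
floor(589.22358) = 589.

589


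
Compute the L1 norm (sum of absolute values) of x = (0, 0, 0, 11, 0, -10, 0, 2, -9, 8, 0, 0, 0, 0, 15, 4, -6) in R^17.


Non-zero entries: [(3, 11), (5, -10), (7, 2), (8, -9), (9, 8), (14, 15), (15, 4), (16, -6)]
Absolute values: [11, 10, 2, 9, 8, 15, 4, 6]
||x||_1 = sum = 65.

65


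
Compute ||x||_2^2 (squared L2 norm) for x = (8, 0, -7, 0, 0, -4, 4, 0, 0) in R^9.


Non-zero entries: [(0, 8), (2, -7), (5, -4), (6, 4)]
Squares: [64, 49, 16, 16]
||x||_2^2 = sum = 145.

145


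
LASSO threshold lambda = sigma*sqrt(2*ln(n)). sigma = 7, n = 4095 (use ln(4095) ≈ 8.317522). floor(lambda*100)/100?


ln(4095) ≈ 8.317522.
2*ln(n) ≈ 16.635044.
sqrt(2*ln(n)) ≈ sqrt(16.635044) ≈ 4.078608.
lambda ≈ 7*4.078608 = 28.550256.
floor(lambda*100)/100 = 28.55.

28.55


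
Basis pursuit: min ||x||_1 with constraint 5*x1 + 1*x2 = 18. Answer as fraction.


Axis intercepts:
  x1 = 18/5, x2 = 0: L1 = 18/5
  x1 = 0, x2 = 18: L1 = 18
x* = (18/5, 0)
||x*||_1 = 18/5.

18/5


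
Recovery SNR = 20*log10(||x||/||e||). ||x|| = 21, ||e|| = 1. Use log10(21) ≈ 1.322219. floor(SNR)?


||x||/||e|| = 21/1 = 21.
log10(21) ≈ 1.322219.
20*log10(||x||/||e||) ≈ 20*1.322219 = 26.44438.
floor(26.44438) = 26.

26


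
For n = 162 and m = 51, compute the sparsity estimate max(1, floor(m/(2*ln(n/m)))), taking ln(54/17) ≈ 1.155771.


n/m = 162/51 = 54/17.
ln(n/m) ≈ 1.155771.
2*ln(n/m) ≈ 2.311542.
m/(2*ln(n/m)) ≈ 51/2.311542 ≈ 22.0632.
floor = 22.
k_max = max(1, 22) = 22.

22


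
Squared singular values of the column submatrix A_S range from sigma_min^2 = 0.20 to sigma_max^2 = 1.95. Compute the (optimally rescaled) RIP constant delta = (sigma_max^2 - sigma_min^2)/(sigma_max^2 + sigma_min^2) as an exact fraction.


lambda_max - lambda_min = 1.95 - 0.20 = 1.75.
lambda_max + lambda_min = 1.95 + 0.20 = 2.15.
delta = 1.75/2.15 = 175/215 = 35/43.

35/43


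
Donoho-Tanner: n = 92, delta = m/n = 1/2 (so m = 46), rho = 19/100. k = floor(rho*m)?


m = 1/2*92 = 46.
rho = 19/100.
rho*m = 19/100*46 = 8.74.
k = floor(8.74) = 8.

8


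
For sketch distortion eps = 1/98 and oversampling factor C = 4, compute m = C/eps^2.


1/eps = 98.
(1/eps)^2 = 9604.
m = 4*9604 = 38416.

38416


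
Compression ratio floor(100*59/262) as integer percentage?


100*m/n = 100*59/262 ≈ 22.5191.
floor = 22.

22


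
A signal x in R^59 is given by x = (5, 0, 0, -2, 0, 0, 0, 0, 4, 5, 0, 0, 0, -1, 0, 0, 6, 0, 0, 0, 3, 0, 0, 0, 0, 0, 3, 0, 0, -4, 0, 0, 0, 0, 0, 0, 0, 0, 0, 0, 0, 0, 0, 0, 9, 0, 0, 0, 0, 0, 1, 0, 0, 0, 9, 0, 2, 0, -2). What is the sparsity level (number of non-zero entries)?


Non-zero positions: [0, 3, 8, 9, 13, 16, 20, 26, 29, 44, 50, 54, 56, 58].
Sparsity = 14.

14


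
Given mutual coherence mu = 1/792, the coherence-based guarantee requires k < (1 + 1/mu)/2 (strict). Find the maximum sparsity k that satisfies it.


1/mu = 792.
1 + 1/mu = 793.
(1 + 1/mu)/2 = 396.5 is not an integer, so k_max = floor(396.5) = 396.

396


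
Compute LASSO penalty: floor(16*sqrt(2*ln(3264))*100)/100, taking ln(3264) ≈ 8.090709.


ln(3264) ≈ 8.090709.
2*ln(n) ≈ 16.181418.
sqrt(2*ln(n)) ≈ sqrt(16.181418) ≈ 4.022613.
lambda ≈ 16*4.022613 = 64.361808.
floor(lambda*100)/100 = 64.36.

64.36


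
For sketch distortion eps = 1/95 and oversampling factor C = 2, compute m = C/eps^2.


1/eps = 95.
(1/eps)^2 = 9025.
m = 2*9025 = 18050.

18050


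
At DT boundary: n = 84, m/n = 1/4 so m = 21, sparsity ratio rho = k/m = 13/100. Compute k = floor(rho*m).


m = 1/4*84 = 21.
rho = 13/100.
rho*m = 13/100*21 = 2.73.
k = floor(2.73) = 2.

2


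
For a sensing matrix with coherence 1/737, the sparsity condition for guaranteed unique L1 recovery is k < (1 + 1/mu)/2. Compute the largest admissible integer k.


1/mu = 737.
1 + 1/mu = 738.
(1 + 1/mu)/2 = 369 is an integer and the inequality is strict, so k_max = 369 - 1 = 368.

368


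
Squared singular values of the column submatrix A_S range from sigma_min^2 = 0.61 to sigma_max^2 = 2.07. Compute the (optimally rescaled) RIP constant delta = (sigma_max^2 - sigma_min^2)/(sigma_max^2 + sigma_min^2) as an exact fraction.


lambda_max - lambda_min = 2.07 - 0.61 = 1.46.
lambda_max + lambda_min = 2.07 + 0.61 = 2.68.
delta = 1.46/2.68 = 146/268 = 73/134.

73/134


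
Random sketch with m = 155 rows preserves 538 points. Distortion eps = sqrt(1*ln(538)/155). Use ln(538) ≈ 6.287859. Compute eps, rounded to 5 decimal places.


ln(538) ≈ 6.287859.
1*ln(N)/m ≈ 1*6.287859/155 ≈ 0.04056683.
eps = sqrt(0.04056683) ≈ 0.2014121 ≈ 0.20141.

0.20141


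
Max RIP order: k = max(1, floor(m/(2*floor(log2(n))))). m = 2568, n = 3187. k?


floor(log2(3187)) = 11.
2*11 = 22.
m/(2*floor(log2(n))) = 2568/22 ≈ 116.7273.
floor = 116.
k = max(1, 116) = 116.

116


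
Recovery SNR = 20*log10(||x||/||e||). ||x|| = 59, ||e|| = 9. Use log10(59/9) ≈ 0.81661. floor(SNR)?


||x||/||e|| = 59/9.
log10(59/9) ≈ 0.81661.
20*log10(||x||/||e||) ≈ 20*0.81661 = 16.3322.
floor(16.3322) = 16.

16


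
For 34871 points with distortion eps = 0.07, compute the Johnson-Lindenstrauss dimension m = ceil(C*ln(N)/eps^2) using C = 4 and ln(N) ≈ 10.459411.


ln(34871) ≈ 10.459411.
eps^2 = 0.07^2 = 0.0049.
C*ln(N)/eps^2 ≈ 4*10.459411/0.0049 ≈ 8538.2947.
m = ceil(8538.2947) = 8539.

8539


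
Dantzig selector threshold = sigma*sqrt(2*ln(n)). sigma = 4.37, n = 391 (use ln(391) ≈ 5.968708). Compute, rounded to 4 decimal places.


ln(391) ≈ 5.968708.
2*ln(n) ≈ 11.937416.
sqrt(2*ln(n)) ≈ sqrt(11.937416) ≈ 3.455057.
threshold ≈ 4.37*3.455057 = 15.09859909 ≈ 15.0986.

15.0986


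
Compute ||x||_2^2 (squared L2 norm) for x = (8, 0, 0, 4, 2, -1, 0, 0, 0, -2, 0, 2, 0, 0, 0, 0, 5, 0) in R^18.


Non-zero entries: [(0, 8), (3, 4), (4, 2), (5, -1), (9, -2), (11, 2), (16, 5)]
Squares: [64, 16, 4, 1, 4, 4, 25]
||x||_2^2 = sum = 118.

118


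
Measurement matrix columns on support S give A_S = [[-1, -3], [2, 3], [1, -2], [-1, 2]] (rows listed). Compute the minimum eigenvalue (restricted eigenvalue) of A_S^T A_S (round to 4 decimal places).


A_S^T A_S = [[7, 5], [5, 26]].
trace = 33.
det = 157.
disc = trace^2 - 4*det = 1089 - 4*157 = 461.
sqrt(461) ≈ 21.470911.
lam_min = (33 - sqrt(461))/2 ≈ (33 - 21.470911)/2 = 5.7645445 ≈ 5.7645.

5.7645


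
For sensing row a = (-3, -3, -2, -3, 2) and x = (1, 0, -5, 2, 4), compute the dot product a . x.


Non-zero terms: ['-3*1', '-2*-5', '-3*2', '2*4']
Products: [-3, 10, -6, 8]
y = sum = 9.

9


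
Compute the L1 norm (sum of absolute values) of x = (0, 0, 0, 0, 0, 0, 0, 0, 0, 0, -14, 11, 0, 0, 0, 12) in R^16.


Non-zero entries: [(10, -14), (11, 11), (15, 12)]
Absolute values: [14, 11, 12]
||x||_1 = sum = 37.

37


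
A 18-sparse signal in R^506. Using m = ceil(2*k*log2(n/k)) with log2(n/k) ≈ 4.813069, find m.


log2(n/k) = log2(506/18) ≈ 4.813069.
2*k*log2(n/k) ≈ 2*18*4.813069 = 173.270484.
m = ceil(173.270484) = 174.

174


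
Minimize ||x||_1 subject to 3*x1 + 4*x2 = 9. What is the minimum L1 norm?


Axis intercepts:
  x1 = 3, x2 = 0: L1 = 3
  x1 = 0, x2 = 9/4: L1 = 9/4
x* = (0, 9/4)
||x*||_1 = 9/4.

9/4


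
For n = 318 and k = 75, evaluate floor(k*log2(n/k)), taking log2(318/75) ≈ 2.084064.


log2(n/k) = log2(318/75) ≈ 2.084064.
k*log2(n/k) ≈ 75*2.084064 = 156.3048.
floor(156.3048) = 156.

156


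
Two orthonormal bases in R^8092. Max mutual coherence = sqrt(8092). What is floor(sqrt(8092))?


89^2 = 7921 <= 8092 < 8100 = 90^2, so 89 <= sqrt(8092) < 90.
floor(sqrt(8092)) = 89.

89


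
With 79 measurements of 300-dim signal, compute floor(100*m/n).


100*m/n = 100*79/300 ≈ 26.3333.
floor = 26.

26


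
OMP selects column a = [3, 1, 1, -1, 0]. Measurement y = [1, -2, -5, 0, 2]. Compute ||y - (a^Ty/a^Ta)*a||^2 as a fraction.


a^T a = 12.
a^T y = -4.
coeff = -4/12 = -1/3.
||r||^2 = 98/3.

98/3


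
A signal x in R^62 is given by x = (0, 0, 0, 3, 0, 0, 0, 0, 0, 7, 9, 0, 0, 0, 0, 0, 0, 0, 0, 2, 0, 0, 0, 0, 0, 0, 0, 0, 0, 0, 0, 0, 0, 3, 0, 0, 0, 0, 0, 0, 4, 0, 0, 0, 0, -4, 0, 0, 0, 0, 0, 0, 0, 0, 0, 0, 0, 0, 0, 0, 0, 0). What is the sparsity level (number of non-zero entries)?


Non-zero positions: [3, 9, 10, 19, 33, 40, 45].
Sparsity = 7.

7


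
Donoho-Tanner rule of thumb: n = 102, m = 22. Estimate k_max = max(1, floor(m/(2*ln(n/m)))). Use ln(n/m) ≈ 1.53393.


n/m = 102/22 = 51/11.
ln(n/m) ≈ 1.53393.
2*ln(n/m) ≈ 3.06786.
m/(2*ln(n/m)) ≈ 22/3.06786 ≈ 7.1711.
floor = 7.
k_max = max(1, 7) = 7.

7


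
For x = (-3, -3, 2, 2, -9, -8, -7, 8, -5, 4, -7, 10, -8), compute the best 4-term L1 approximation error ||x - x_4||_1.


Sorted |x_i| descending: [10, 9, 8, 8, 8, 7, 7, 5, 4, 3, 3, 2, 2]
Keep top 4: [10, 9, 8, 8]
Tail entries: [8, 7, 7, 5, 4, 3, 3, 2, 2]
L1 error = sum of tail = 41.

41


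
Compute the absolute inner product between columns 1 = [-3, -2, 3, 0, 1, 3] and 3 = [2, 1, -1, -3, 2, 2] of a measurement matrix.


Inner product: -3*2 + -2*1 + 3*-1 + 0*-3 + 1*2 + 3*2
Products: [-6, -2, -3, 0, 2, 6]
Sum = -3.
|dot| = 3.

3


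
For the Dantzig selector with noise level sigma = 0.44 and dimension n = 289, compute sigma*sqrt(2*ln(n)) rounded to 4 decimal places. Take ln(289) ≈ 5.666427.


ln(289) ≈ 5.666427.
2*ln(n) ≈ 11.332854.
sqrt(2*ln(n)) ≈ sqrt(11.332854) ≈ 3.36643.
threshold ≈ 0.44*3.36643 = 1.4812292 ≈ 1.4812.

1.4812


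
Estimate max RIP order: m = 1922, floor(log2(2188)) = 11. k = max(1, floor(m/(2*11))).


floor(log2(2188)) = 11.
2*11 = 22.
m/(2*floor(log2(n))) = 1922/22 ≈ 87.3636.
floor = 87.
k = max(1, 87) = 87.

87


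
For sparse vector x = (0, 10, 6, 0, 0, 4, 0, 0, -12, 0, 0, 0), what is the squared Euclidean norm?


Non-zero entries: [(1, 10), (2, 6), (5, 4), (8, -12)]
Squares: [100, 36, 16, 144]
||x||_2^2 = sum = 296.

296


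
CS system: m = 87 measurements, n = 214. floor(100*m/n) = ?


100*m/n = 100*87/214 ≈ 40.6542.
floor = 40.

40


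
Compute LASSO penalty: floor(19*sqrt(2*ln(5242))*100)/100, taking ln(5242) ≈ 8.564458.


ln(5242) ≈ 8.564458.
2*ln(n) ≈ 17.128916.
sqrt(2*ln(n)) ≈ sqrt(17.128916) ≈ 4.138709.
lambda ≈ 19*4.138709 = 78.635471.
floor(lambda*100)/100 = 78.63.

78.63


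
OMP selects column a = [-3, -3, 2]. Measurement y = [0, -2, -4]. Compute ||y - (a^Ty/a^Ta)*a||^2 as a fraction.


a^T a = 22.
a^T y = -2.
coeff = -2/22 = -1/11.
||r||^2 = 218/11.

218/11


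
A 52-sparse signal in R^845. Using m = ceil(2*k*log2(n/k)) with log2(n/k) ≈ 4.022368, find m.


log2(n/k) = log2(845/52) ≈ 4.022368.
2*k*log2(n/k) ≈ 2*52*4.022368 = 418.326272.
m = ceil(418.326272) = 419.

419


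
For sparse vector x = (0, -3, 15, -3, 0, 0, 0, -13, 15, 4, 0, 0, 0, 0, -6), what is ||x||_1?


Non-zero entries: [(1, -3), (2, 15), (3, -3), (7, -13), (8, 15), (9, 4), (14, -6)]
Absolute values: [3, 15, 3, 13, 15, 4, 6]
||x||_1 = sum = 59.

59


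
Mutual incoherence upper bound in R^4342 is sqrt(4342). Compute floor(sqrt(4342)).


65^2 = 4225 <= 4342 < 4356 = 66^2, so 65 <= sqrt(4342) < 66.
floor(sqrt(4342)) = 65.

65


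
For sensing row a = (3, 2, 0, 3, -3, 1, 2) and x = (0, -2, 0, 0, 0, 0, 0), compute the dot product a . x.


Non-zero terms: ['2*-2']
Products: [-4]
y = sum = -4.

-4


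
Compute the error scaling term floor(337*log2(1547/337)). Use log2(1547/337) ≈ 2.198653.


log2(n/k) = log2(1547/337) ≈ 2.198653.
k*log2(n/k) ≈ 337*2.198653 = 740.946061.
floor(740.946061) = 740.

740


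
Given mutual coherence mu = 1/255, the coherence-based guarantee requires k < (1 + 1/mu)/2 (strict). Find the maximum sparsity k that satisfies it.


1/mu = 255.
1 + 1/mu = 256.
(1 + 1/mu)/2 = 128 is an integer and the inequality is strict, so k_max = 128 - 1 = 127.

127


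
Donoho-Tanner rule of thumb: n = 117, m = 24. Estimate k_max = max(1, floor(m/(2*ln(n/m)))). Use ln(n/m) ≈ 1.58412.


n/m = 117/24 = 39/8.
ln(n/m) ≈ 1.58412.
2*ln(n/m) ≈ 3.16824.
m/(2*ln(n/m)) ≈ 24/3.16824 ≈ 7.5752.
floor = 7.
k_max = max(1, 7) = 7.

7


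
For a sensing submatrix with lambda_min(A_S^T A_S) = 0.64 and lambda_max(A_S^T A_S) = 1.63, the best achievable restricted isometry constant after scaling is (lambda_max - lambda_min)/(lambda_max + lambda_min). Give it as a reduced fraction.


lambda_max - lambda_min = 1.63 - 0.64 = 0.99.
lambda_max + lambda_min = 1.63 + 0.64 = 2.27.
delta = 0.99/2.27 = 99/227.

99/227


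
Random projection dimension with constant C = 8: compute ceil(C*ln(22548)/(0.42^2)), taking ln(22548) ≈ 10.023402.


ln(22548) ≈ 10.023402.
eps^2 = 0.42^2 = 0.1764.
C*ln(N)/eps^2 ≈ 8*10.023402/0.1764 ≈ 454.5761.
m = ceil(454.5761) = 455.

455


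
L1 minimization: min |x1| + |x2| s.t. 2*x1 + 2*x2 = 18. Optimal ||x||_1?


Axis intercepts:
  x1 = 9, x2 = 0: L1 = 9
  x1 = 0, x2 = 9: L1 = 9
x* = (9, 0)
||x*||_1 = 9.

9


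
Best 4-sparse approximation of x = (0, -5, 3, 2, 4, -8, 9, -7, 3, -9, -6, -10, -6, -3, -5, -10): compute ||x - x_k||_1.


Sorted |x_i| descending: [10, 10, 9, 9, 8, 7, 6, 6, 5, 5, 4, 3, 3, 3, 2, 0]
Keep top 4: [10, 10, 9, 9]
Tail entries: [8, 7, 6, 6, 5, 5, 4, 3, 3, 3, 2, 0]
L1 error = sum of tail = 52.

52


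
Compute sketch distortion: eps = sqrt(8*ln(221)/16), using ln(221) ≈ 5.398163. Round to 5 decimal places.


ln(221) ≈ 5.398163.
8*ln(N)/m ≈ 8*5.398163/16 ≈ 2.6990815.
eps = sqrt(2.6990815) ≈ 1.6428882 ≈ 1.64289.

1.64289


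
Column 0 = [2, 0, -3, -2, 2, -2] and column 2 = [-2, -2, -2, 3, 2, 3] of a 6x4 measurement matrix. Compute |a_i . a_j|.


Inner product: 2*-2 + 0*-2 + -3*-2 + -2*3 + 2*2 + -2*3
Products: [-4, 0, 6, -6, 4, -6]
Sum = -6.
|dot| = 6.

6


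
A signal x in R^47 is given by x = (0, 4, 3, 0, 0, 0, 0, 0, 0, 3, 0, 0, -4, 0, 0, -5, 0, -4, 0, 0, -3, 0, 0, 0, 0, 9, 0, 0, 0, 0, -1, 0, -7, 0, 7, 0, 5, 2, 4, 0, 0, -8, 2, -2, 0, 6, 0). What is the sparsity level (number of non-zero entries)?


Non-zero positions: [1, 2, 9, 12, 15, 17, 20, 25, 30, 32, 34, 36, 37, 38, 41, 42, 43, 45].
Sparsity = 18.

18


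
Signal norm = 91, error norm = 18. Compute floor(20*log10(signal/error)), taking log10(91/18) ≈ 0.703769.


||x||/||e|| = 91/18.
log10(91/18) ≈ 0.703769.
20*log10(||x||/||e||) ≈ 20*0.703769 = 14.07538.
floor(14.07538) = 14.

14


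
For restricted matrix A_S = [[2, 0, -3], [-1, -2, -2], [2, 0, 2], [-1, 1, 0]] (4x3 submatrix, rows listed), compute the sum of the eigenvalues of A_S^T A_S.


Sum of eigenvalues of A_S^T A_S = trace(A_S^T A_S) = sum of squared column norms of A_S.
A_S^T A_S diagonal: [10, 5, 17].
trace = 10 + 5 + 17 = 32.

32


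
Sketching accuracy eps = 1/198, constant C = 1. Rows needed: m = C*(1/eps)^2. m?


1/eps = 198.
(1/eps)^2 = 39204.
m = 1*39204 = 39204.

39204


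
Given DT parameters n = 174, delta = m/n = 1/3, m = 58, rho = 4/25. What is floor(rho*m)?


m = 1/3*174 = 58.
rho = 4/25.
rho*m = 4/25*58 = 9.28.
k = floor(9.28) = 9.

9


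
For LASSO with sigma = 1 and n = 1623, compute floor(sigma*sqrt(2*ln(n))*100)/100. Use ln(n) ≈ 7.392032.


ln(1623) ≈ 7.392032.
2*ln(n) ≈ 14.784064.
sqrt(2*ln(n)) ≈ sqrt(14.784064) ≈ 3.845005.
lambda ≈ 1*3.845005 = 3.845005.
floor(lambda*100)/100 = 3.84.

3.84


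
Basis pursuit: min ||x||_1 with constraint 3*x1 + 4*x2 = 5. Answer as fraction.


Axis intercepts:
  x1 = 5/3, x2 = 0: L1 = 5/3
  x1 = 0, x2 = 5/4: L1 = 5/4
x* = (0, 5/4)
||x*||_1 = 5/4.

5/4


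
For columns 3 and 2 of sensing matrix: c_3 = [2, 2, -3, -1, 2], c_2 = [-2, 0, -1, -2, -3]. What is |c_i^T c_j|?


Inner product: 2*-2 + 2*0 + -3*-1 + -1*-2 + 2*-3
Products: [-4, 0, 3, 2, -6]
Sum = -5.
|dot| = 5.

5


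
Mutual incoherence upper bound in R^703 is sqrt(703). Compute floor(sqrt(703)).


26^2 = 676 <= 703 < 729 = 27^2, so 26 <= sqrt(703) < 27.
floor(sqrt(703)) = 26.

26


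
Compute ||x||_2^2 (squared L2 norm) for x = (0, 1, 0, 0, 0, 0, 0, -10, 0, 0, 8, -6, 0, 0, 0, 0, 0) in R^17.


Non-zero entries: [(1, 1), (7, -10), (10, 8), (11, -6)]
Squares: [1, 100, 64, 36]
||x||_2^2 = sum = 201.

201


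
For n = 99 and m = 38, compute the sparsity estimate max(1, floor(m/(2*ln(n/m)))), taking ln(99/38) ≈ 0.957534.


n/m = 99/38.
ln(n/m) ≈ 0.957534.
2*ln(n/m) ≈ 1.915068.
m/(2*ln(n/m)) ≈ 38/1.915068 ≈ 19.8426.
floor = 19.
k_max = max(1, 19) = 19.

19


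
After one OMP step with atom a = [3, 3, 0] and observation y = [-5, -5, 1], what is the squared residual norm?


a^T a = 18.
a^T y = -30.
coeff = -30/18 = -5/3.
||r||^2 = 1.

1


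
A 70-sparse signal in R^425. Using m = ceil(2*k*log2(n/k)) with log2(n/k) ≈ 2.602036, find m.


log2(n/k) = log2(425/70) ≈ 2.602036.
2*k*log2(n/k) ≈ 2*70*2.602036 = 364.28504.
m = ceil(364.28504) = 365.

365


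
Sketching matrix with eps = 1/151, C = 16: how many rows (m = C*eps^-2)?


1/eps = 151.
(1/eps)^2 = 22801.
m = 16*22801 = 364816.

364816


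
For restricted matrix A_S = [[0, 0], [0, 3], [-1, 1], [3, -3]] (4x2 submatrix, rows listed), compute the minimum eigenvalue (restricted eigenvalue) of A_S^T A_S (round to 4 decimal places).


A_S^T A_S = [[10, -10], [-10, 19]].
trace = 29.
det = 90.
disc = trace^2 - 4*det = 841 - 4*90 = 481.
sqrt(481) ≈ 21.931712.
lam_min = (29 - sqrt(481))/2 ≈ (29 - 21.931712)/2 = 3.534144 ≈ 3.5341.

3.5341


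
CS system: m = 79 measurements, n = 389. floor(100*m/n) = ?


100*m/n = 100*79/389 ≈ 20.3085.
floor = 20.

20


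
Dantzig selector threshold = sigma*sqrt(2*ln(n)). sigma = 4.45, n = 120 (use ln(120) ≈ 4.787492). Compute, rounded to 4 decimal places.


ln(120) ≈ 4.787492.
2*ln(n) ≈ 9.574984.
sqrt(2*ln(n)) ≈ sqrt(9.574984) ≈ 3.094347.
threshold ≈ 4.45*3.094347 = 13.76984415 ≈ 13.7698.

13.7698


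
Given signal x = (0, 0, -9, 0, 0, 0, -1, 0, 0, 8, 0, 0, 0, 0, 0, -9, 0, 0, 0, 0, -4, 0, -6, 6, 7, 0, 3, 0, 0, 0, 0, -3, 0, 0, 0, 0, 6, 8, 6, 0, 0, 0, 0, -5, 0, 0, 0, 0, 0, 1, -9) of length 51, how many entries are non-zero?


Non-zero positions: [2, 6, 9, 15, 20, 22, 23, 24, 26, 31, 36, 37, 38, 43, 49, 50].
Sparsity = 16.

16


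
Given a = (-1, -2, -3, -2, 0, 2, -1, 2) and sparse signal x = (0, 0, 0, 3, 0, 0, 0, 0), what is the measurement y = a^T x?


Non-zero terms: ['-2*3']
Products: [-6]
y = sum = -6.

-6


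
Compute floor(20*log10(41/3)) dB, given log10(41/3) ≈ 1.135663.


||x||/||e|| = 41/3.
log10(41/3) ≈ 1.135663.
20*log10(||x||/||e||) ≈ 20*1.135663 = 22.71326.
floor(22.71326) = 22.

22


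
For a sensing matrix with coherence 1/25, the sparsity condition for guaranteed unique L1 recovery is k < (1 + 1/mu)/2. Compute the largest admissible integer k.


1/mu = 25.
1 + 1/mu = 26.
(1 + 1/mu)/2 = 13 is an integer and the inequality is strict, so k_max = 13 - 1 = 12.

12


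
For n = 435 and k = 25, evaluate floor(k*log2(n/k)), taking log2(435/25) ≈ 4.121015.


log2(n/k) = log2(435/25) ≈ 4.121015.
k*log2(n/k) ≈ 25*4.121015 = 103.025375.
floor(103.025375) = 103.

103


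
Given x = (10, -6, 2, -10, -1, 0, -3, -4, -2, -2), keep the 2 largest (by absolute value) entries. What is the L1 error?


Sorted |x_i| descending: [10, 10, 6, 4, 3, 2, 2, 2, 1, 0]
Keep top 2: [10, 10]
Tail entries: [6, 4, 3, 2, 2, 2, 1, 0]
L1 error = sum of tail = 20.

20


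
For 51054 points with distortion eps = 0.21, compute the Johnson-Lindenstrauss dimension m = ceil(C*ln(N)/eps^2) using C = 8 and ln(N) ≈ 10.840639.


ln(51054) ≈ 10.840639.
eps^2 = 0.21^2 = 0.0441.
C*ln(N)/eps^2 ≈ 8*10.840639/0.0441 ≈ 1966.5558.
m = ceil(1966.5558) = 1967.

1967


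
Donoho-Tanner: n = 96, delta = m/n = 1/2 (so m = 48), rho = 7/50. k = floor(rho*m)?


m = 1/2*96 = 48.
rho = 7/50.
rho*m = 7/50*48 = 6.72.
k = floor(6.72) = 6.

6


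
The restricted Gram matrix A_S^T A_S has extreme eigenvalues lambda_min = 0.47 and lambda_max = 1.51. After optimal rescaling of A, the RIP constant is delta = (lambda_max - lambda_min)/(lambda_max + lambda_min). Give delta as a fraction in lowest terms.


lambda_max - lambda_min = 1.51 - 0.47 = 1.04.
lambda_max + lambda_min = 1.51 + 0.47 = 1.98.
delta = 1.04/1.98 = 104/198 = 52/99.

52/99


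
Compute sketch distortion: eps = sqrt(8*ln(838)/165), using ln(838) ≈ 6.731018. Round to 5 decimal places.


ln(838) ≈ 6.731018.
8*ln(N)/m ≈ 8*6.731018/165 ≈ 0.32635239.
eps = sqrt(0.32635239) ≈ 0.5712726 ≈ 0.57127.

0.57127


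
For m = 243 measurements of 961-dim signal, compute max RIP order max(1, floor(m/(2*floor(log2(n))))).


floor(log2(961)) = 9.
2*9 = 18.
m/(2*floor(log2(n))) = 243/18 ≈ 13.5.
floor = 13.
k = max(1, 13) = 13.

13


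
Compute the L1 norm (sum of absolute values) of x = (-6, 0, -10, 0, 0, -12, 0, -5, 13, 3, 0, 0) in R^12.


Non-zero entries: [(0, -6), (2, -10), (5, -12), (7, -5), (8, 13), (9, 3)]
Absolute values: [6, 10, 12, 5, 13, 3]
||x||_1 = sum = 49.

49


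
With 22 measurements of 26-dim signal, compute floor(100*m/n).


100*m/n = 100*22/26 ≈ 84.6154.
floor = 84.

84


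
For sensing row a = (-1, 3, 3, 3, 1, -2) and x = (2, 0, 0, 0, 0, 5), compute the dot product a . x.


Non-zero terms: ['-1*2', '-2*5']
Products: [-2, -10]
y = sum = -12.

-12


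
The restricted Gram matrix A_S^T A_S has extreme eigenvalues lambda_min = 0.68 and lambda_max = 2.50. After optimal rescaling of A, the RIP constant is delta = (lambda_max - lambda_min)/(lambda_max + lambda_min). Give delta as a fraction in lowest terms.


lambda_max - lambda_min = 2.50 - 0.68 = 1.82.
lambda_max + lambda_min = 2.50 + 0.68 = 3.18.
delta = 1.82/3.18 = 182/318 = 91/159.

91/159


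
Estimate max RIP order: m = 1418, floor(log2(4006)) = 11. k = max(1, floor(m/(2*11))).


floor(log2(4006)) = 11.
2*11 = 22.
m/(2*floor(log2(n))) = 1418/22 ≈ 64.4545.
floor = 64.
k = max(1, 64) = 64.

64


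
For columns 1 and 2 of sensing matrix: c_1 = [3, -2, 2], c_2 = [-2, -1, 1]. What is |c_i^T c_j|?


Inner product: 3*-2 + -2*-1 + 2*1
Products: [-6, 2, 2]
Sum = -2.
|dot| = 2.

2


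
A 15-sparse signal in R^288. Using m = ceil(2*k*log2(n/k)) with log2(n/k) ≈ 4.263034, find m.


log2(n/k) = log2(288/15) ≈ 4.263034.
2*k*log2(n/k) ≈ 2*15*4.263034 = 127.89102.
m = ceil(127.89102) = 128.

128


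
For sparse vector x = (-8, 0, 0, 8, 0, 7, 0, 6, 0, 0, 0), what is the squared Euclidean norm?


Non-zero entries: [(0, -8), (3, 8), (5, 7), (7, 6)]
Squares: [64, 64, 49, 36]
||x||_2^2 = sum = 213.

213


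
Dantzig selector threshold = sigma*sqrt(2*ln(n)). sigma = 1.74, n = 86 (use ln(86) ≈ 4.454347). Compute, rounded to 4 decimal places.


ln(86) ≈ 4.454347.
2*ln(n) ≈ 8.908694.
sqrt(2*ln(n)) ≈ sqrt(8.908694) ≈ 2.984744.
threshold ≈ 1.74*2.984744 = 5.19345456 ≈ 5.1935.

5.1935


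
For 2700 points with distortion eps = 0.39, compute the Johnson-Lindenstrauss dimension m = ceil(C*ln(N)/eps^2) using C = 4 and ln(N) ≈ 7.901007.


ln(2700) ≈ 7.901007.
eps^2 = 0.39^2 = 0.1521.
C*ln(N)/eps^2 ≈ 4*7.901007/0.1521 ≈ 207.7845.
m = ceil(207.7845) = 208.

208


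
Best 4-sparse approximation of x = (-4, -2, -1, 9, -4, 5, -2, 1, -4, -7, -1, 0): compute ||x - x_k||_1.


Sorted |x_i| descending: [9, 7, 5, 4, 4, 4, 2, 2, 1, 1, 1, 0]
Keep top 4: [9, 7, 5, 4]
Tail entries: [4, 4, 2, 2, 1, 1, 1, 0]
L1 error = sum of tail = 15.

15


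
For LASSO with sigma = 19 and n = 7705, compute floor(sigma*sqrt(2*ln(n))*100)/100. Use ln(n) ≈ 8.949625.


ln(7705) ≈ 8.949625.
2*ln(n) ≈ 17.89925.
sqrt(2*ln(n)) ≈ sqrt(17.89925) ≈ 4.230751.
lambda ≈ 19*4.230751 = 80.384269.
floor(lambda*100)/100 = 80.38.

80.38


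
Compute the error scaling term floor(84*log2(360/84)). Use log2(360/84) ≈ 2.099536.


log2(n/k) = log2(360/84) ≈ 2.099536.
k*log2(n/k) ≈ 84*2.099536 = 176.361024.
floor(176.361024) = 176.

176


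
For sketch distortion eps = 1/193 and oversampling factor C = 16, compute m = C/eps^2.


1/eps = 193.
(1/eps)^2 = 37249.
m = 16*37249 = 595984.

595984


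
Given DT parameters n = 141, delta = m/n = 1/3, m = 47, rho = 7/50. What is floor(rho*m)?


m = 1/3*141 = 47.
rho = 7/50.
rho*m = 7/50*47 = 6.58.
k = floor(6.58) = 6.

6


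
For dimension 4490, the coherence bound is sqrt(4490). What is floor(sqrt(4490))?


67^2 = 4489 <= 4490 < 4624 = 68^2, so 67 <= sqrt(4490) < 68.
floor(sqrt(4490)) = 67.

67


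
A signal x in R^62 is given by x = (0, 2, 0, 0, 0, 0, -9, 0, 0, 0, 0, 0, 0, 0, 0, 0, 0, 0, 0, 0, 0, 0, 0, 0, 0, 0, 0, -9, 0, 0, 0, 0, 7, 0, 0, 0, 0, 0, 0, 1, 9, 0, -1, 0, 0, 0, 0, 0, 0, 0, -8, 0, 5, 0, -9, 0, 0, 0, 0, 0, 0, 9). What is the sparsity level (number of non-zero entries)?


Non-zero positions: [1, 6, 27, 32, 39, 40, 42, 50, 52, 54, 61].
Sparsity = 11.

11


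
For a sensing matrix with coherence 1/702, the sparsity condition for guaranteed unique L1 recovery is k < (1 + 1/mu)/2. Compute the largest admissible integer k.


1/mu = 702.
1 + 1/mu = 703.
(1 + 1/mu)/2 = 351.5 is not an integer, so k_max = floor(351.5) = 351.

351


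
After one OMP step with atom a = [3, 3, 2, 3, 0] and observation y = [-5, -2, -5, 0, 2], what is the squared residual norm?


a^T a = 31.
a^T y = -31.
coeff = -31/31 = -1.
||r||^2 = 27.

27


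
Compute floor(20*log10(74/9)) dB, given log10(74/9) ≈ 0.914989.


||x||/||e|| = 74/9.
log10(74/9) ≈ 0.914989.
20*log10(||x||/||e||) ≈ 20*0.914989 = 18.29978.
floor(18.29978) = 18.

18


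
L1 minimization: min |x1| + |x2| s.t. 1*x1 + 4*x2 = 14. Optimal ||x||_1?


Axis intercepts:
  x1 = 14, x2 = 0: L1 = 14
  x1 = 0, x2 = 7/2: L1 = 7/2
x* = (0, 7/2)
||x*||_1 = 7/2.

7/2


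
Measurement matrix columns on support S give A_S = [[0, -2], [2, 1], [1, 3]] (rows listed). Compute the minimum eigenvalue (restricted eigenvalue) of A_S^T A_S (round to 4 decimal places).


A_S^T A_S = [[5, 5], [5, 14]].
trace = 19.
det = 45.
disc = trace^2 - 4*det = 361 - 4*45 = 181.
sqrt(181) ≈ 13.453624.
lam_min = (19 - sqrt(181))/2 ≈ (19 - 13.453624)/2 = 2.773188 ≈ 2.7732.

2.7732


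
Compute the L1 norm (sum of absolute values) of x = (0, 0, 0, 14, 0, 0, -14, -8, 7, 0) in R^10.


Non-zero entries: [(3, 14), (6, -14), (7, -8), (8, 7)]
Absolute values: [14, 14, 8, 7]
||x||_1 = sum = 43.

43


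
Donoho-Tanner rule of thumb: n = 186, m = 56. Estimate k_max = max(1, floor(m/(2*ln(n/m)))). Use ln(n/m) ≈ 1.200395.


n/m = 186/56 = 93/28.
ln(n/m) ≈ 1.200395.
2*ln(n/m) ≈ 2.40079.
m/(2*ln(n/m)) ≈ 56/2.40079 ≈ 23.3257.
floor = 23.
k_max = max(1, 23) = 23.

23


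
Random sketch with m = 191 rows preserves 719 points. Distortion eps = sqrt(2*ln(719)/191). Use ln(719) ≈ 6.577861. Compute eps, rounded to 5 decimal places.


ln(719) ≈ 6.577861.
2*ln(N)/m ≈ 2*6.577861/191 ≈ 0.06887813.
eps = sqrt(0.06887813) ≈ 0.2624464 ≈ 0.26245.

0.26245


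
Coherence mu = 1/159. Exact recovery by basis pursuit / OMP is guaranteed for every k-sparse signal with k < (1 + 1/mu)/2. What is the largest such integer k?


1/mu = 159.
1 + 1/mu = 160.
(1 + 1/mu)/2 = 80 is an integer and the inequality is strict, so k_max = 80 - 1 = 79.

79


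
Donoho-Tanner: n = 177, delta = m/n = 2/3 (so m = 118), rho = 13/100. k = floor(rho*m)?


m = 2/3*177 = 118.
rho = 13/100.
rho*m = 13/100*118 = 15.34.
k = floor(15.34) = 15.

15


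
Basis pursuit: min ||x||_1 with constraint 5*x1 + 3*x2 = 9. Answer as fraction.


Axis intercepts:
  x1 = 9/5, x2 = 0: L1 = 9/5
  x1 = 0, x2 = 3: L1 = 3
x* = (9/5, 0)
||x*||_1 = 9/5.

9/5


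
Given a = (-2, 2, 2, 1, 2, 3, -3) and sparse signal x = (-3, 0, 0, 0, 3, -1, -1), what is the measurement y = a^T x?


Non-zero terms: ['-2*-3', '2*3', '3*-1', '-3*-1']
Products: [6, 6, -3, 3]
y = sum = 12.

12
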